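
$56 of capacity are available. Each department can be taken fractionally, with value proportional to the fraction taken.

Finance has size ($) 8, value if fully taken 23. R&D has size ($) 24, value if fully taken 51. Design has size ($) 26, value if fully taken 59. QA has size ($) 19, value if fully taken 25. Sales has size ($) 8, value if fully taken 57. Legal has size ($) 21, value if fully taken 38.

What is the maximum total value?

Sort by value density: Sales 57/8≈7.12, Finance 23/8≈2.88, Design 59/26≈2.27, R&D 51/24≈2.12, Legal 38/21≈1.81, QA 25/19≈1.32.
Sales: take in full, 8 $ for value 57 ; 48 left.
Take all of Finance (8 $, value 23) ; 40 $ left.
Take all of Design (26 $, value 59) ; 14 $ left.
14 $ left: a 14/24 share of R&D gives 51×14/24 = 29.75.
Total value = 168.75.

168.75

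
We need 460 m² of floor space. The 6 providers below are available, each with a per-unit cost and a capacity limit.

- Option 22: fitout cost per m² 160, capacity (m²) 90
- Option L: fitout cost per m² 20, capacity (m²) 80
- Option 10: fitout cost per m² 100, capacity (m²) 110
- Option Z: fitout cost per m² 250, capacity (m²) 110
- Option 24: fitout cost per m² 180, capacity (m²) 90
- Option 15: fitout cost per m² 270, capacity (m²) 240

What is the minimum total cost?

Fill from the cheapest provider first.
Option L (20): use full 80 → 380 m² to go.
Option 10 at 100: take all 110 m² → 270 still needed.
Option 22 (160): use full 90 → 180 m² to go.
Option 24 (180): use full 90 → 90 m² to go.
Option Z (250): take the remaining 90 → done.
Option 15: unused.
Cost = 80×20 + 110×100 + 90×160 + 90×180 + 90×250 = 65700.

65700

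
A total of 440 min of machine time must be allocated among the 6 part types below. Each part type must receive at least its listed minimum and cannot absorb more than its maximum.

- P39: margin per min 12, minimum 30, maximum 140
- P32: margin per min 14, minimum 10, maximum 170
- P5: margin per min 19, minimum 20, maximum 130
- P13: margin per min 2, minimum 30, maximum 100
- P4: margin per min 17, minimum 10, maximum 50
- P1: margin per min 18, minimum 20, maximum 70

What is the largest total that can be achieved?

Meeting every minimum uses 30+10+20+30+10+20 = 120 min, leaving 320.
Order the part types by margin per min: P5 19 > P1 18 > P4 17 > P32 14 > P39 12 > P13 2.
P5: +110 to 130 (cap) ; 210 left.
P1 takes 50 more to reach its cap of 70 ; 160 left.
Give P4 40 more to hit its cap of 50 ; 120 left.
P32 has room for 160 more but only 120 remain, so it gets 130.
Total = 12×30 + 14×130 + 19×130 + 2×30 + 17×50 + 18×70 = 6820.

6820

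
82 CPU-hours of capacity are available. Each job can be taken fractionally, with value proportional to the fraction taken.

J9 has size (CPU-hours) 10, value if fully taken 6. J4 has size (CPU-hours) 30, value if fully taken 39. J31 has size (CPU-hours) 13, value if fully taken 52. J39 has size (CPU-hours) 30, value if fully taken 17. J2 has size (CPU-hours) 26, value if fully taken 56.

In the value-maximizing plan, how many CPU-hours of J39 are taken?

Best value per unit of size first: J31 52/13≈4, J2 56/26≈2.15, J4 39/30≈1.3, J9 6/10≈0.6, J39 17/30≈0.567.
All 13 CPU-hours of J31 fit (value 52) → 69 remain.
J2: take in full, 26 CPU-hours for value 56 → 43 left.
All 30 CPU-hours of J4 fit (value 39) → 13 remain.
J9: take in full, 10 CPU-hours for value 6 → 3 left.
Fill the last 3 CPU-hours with part of J39: 3/30 of it earns 1.7.

3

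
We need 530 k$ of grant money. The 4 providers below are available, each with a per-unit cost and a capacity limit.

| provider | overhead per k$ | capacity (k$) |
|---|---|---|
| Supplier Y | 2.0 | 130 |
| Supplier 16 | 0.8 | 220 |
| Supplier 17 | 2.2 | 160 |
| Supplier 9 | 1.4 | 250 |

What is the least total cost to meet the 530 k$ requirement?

646

Use providers in increasing cost order.
Take 220 from Supplier 16 at 0.8 → need 310 more.
Supplier 9 at 1.4: take all 250 k$ → 60 still needed.
Supplier Y at 2.0: take 60 of its 130 → requirement met.
Supplier 17: unused.
Cost = 220×0.8 + 250×1.4 + 60×2.0 = 646.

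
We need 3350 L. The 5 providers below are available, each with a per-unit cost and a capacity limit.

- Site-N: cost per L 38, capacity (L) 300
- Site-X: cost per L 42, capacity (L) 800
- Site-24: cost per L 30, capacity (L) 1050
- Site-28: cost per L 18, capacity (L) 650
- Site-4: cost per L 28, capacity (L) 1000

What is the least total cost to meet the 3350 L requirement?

Fill from the cheapest provider first.
Site-28 (18): use full 650 — 2700 L to go.
Take 1000 from Site-4 at 28 — need 1700 more.
Site-24 at 30: take all 1050 L — 650 still needed.
Take 300 from Site-N at 38 — need 350 more.
Site-X at 42: take 350 of its 800 — requirement met.
Cost = 650×18 + 1000×28 + 1050×30 + 300×38 + 350×42 = 97300.

97300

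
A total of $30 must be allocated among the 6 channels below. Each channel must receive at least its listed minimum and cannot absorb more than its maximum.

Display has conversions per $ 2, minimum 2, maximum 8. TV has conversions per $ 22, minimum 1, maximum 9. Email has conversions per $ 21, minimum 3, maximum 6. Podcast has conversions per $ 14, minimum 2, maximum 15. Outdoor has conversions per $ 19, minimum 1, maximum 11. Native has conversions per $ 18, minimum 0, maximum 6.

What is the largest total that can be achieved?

Meeting every minimum uses 2+1+3+2+1+0 = 9 $, leaving 21.
Rank by conversions per $: TV 22 > Email 21 > Outdoor 19 > Native 18 > Podcast 14 > Display 2.
TV takes 8 more to reach its cap of 9 → 13 left.
Give Email 3 more to hit its cap of 6 → 10 left.
Give Outdoor 10 more to hit its cap of 11 → 0 left.
Total = 2×2 + 22×9 + 21×6 + 14×2 + 19×11 = 565.

565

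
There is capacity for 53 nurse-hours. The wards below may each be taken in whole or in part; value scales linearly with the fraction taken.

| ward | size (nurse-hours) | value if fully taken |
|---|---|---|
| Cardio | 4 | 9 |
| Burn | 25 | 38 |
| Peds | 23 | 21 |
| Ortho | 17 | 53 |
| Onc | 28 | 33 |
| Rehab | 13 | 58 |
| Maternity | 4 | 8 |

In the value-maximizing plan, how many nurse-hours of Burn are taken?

15

Rank by value-to-size ratio: Rehab 58/13≈4.46, Ortho 53/17≈3.12, Cardio 9/4≈2.25, Maternity 8/4≈2, Burn 38/25≈1.52, Onc 33/28≈1.18, Peds 21/23≈0.913.
Rehab: take in full, 13 nurse-hours for value 58 ; 40 left.
Take all of Ortho (17 nurse-hours, value 53) ; 23 nurse-hours left.
All 4 nurse-hours of Cardio fit (value 9) ; 19 remain.
All 4 nurse-hours of Maternity fit (value 8) ; 15 remain.
Fill the last 15 nurse-hours with part of Burn: 15/25 of it earns 22.8.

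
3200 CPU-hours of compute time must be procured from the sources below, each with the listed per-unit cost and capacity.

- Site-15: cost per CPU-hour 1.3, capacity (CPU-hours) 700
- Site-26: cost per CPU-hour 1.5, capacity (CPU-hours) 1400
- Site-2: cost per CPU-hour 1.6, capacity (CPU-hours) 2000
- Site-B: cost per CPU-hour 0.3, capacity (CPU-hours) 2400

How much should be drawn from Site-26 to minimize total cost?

Fill from the cheapest source first.
Site-B (0.3): use full 2400 — 800 CPU-hours to go.
Site-15 (1.3): use full 700 — 100 CPU-hours to go.
Site-26 (1.5): take the remaining 100 — done.
Site-2: unused.

100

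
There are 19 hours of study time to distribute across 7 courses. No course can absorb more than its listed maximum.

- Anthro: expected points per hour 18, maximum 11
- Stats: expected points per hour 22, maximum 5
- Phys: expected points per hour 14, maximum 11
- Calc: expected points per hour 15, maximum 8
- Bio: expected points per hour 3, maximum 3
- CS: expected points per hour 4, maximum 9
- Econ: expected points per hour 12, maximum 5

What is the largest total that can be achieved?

353

Highest expected points per hour first: Stats 22 > Anthro 18 > Calc 15 > Phys 14 > Econ 12 > CS 4 > Bio 3.
Stats: +5 to 5 (cap) → 14 left.
Give Anthro 11 to hit its cap of 11 → 3 left.
Only 3 left; Calc takes them to reach 3.
Total = 18×11 + 22×5 + 15×3 = 353.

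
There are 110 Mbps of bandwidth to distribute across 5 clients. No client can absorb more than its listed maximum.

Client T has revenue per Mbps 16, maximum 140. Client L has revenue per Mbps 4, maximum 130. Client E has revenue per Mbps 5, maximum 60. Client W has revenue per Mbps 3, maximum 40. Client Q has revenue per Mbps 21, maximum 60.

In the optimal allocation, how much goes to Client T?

50

Highest revenue per Mbps first: Client Q 21 > Client T 16 > Client E 5 > Client L 4 > Client W 3.
Client Q takes 60 to reach its cap of 60 → 50 left.
Client T has room for 140 but only 50 remain, so it gets 50.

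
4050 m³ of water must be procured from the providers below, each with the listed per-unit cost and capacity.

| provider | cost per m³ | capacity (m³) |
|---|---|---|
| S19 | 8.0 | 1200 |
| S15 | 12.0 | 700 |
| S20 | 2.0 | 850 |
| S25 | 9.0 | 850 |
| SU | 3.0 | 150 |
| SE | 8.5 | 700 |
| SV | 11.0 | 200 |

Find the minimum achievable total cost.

Use providers in increasing cost order.
S20 at 2.0: take all 850 m³ — 3200 still needed.
SU (3.0): use full 150 — 3050 m³ to go.
S19 at 8.0: take all 1200 m³ — 1850 still needed.
Take 700 from SE at 8.5 — need 1150 more.
S25 at 9.0: take all 850 m³ — 300 still needed.
Take 200 from SV at 11.0 — need 100 more.
S15 at 12.0: take 100 of its 700 — requirement met.
Cost = 850×2.0 + 150×3.0 + 1200×8.0 + 700×8.5 + 850×9.0 + 200×11.0 + 100×12.0 = 28750.

28750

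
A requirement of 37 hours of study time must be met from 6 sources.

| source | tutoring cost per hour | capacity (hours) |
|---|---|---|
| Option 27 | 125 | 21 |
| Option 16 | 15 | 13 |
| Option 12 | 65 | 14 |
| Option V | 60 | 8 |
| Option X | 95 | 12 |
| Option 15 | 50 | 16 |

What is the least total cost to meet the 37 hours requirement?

1475

Cheapest first:
Option 16 at 15: take all 13 hours → 24 still needed.
Option 15 at 50: take all 16 hours → 8 still needed.
Take 8 from Option V at 60 → need 0 more.
Option 12, Option X, Option 27: unused.
Cost = 13×15 + 16×50 + 8×60 = 1475.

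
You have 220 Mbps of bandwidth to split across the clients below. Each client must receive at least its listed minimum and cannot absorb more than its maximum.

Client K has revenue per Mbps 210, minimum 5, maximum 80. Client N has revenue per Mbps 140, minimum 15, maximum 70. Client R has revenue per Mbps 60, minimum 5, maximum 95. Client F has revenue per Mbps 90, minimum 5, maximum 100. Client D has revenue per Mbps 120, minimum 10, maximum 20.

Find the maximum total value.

33350

Meeting every minimum uses 5+15+5+5+10 = 40 Mbps, leaving 180.
Rank by revenue per Mbps: Client K 210 > Client N 140 > Client D 120 > Client F 90 > Client R 60.
Give Client K 75 more to hit its cap of 80 — 105 left.
Give Client N 55 more to hit its cap of 70 — 50 left.
Client D: +10 to 20 (cap) — 40 left.
Client F has room for 95 more but only 40 remain, so it gets 45.
Total = 210×80 + 140×70 + 60×5 + 90×45 + 120×20 = 33350.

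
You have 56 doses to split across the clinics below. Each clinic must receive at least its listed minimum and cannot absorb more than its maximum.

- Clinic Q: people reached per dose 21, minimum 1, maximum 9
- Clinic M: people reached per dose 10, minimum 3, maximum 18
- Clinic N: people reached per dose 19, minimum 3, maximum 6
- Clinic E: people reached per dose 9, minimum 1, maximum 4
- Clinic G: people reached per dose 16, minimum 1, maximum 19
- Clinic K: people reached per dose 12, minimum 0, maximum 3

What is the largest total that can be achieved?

832

Meeting every minimum uses 1+3+3+1+1+0 = 9 doses, leaving 47.
Rank by people reached per dose: Clinic Q 21 > Clinic N 19 > Clinic G 16 > Clinic K 12 > Clinic M 10 > Clinic E 9.
Give Clinic Q 8 more to hit its cap of 9 — 39 left.
Clinic N takes 3 more to reach its cap of 6 — 36 left.
Give Clinic G 18 more to hit its cap of 19 — 18 left.
Clinic K: +3 to 3 (cap) — 15 left.
Clinic M: +15 to 18 (cap) — 0 left.
Total = 21×9 + 10×18 + 19×6 + 9×1 + 16×19 + 12×3 = 832.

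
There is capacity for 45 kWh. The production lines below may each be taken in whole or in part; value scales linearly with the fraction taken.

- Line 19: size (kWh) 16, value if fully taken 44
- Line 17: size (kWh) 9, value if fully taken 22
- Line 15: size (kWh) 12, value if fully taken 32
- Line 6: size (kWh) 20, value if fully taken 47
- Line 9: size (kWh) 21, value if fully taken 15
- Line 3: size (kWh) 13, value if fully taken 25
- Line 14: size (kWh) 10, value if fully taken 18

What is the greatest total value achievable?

Rank by value-to-size ratio: Line 19 44/16≈2.75, Line 15 32/12≈2.67, Line 17 22/9≈2.44, Line 6 47/20≈2.35, Line 3 25/13≈1.92, Line 14 18/10≈1.8, Line 9 15/21≈0.714.
Take all of Line 19 (16 kWh, value 44) — 29 kWh left.
Take all of Line 15 (12 kWh, value 32) — 17 kWh left.
Take all of Line 17 (9 kWh, value 22) — 8 kWh left.
Only 8 kWh remain; take 8/20 of Line 6 for value 47×8/20 = 18.8.
Total value = 116.8.

116.8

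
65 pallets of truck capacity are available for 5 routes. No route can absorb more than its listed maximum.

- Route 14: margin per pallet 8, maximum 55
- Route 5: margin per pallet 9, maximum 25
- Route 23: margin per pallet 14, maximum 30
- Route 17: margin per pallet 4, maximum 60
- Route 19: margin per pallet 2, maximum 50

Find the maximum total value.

725

Rank by margin per pallet: Route 23 14 > Route 5 9 > Route 14 8 > Route 17 4 > Route 19 2.
Route 23 takes 30 to reach its cap of 30 → 35 left.
Route 5: +25 to 25 (cap) → 10 left.
Route 14: +10 (room for 55) → 10. Pool exhausted.
Total = 8×10 + 9×25 + 14×30 = 725.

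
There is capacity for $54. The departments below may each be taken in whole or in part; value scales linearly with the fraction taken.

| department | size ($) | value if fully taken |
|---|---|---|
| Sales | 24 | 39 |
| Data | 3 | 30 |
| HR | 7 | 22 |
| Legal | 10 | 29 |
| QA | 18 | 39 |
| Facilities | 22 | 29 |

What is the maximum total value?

Best value per unit of size first: Data 30/3≈10, HR 22/7≈3.14, Legal 29/10≈2.9, QA 39/18≈2.17, Sales 39/24≈1.62, Facilities 29/22≈1.32.
Data: take in full, 3 $ for value 30 → 51 left.
All 7 $ of HR fit (value 22) → 44 remain.
All 10 $ of Legal fit (value 29) → 34 remain.
QA: take in full, 18 $ for value 39 → 16 left.
16 $ left: a 16/24 share of Sales gives 39×16/24 = 26.
Total value = 146.

146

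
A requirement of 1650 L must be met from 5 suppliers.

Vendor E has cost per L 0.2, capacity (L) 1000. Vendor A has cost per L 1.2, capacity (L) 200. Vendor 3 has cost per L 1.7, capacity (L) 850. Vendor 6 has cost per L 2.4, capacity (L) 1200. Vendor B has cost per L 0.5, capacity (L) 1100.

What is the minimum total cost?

Fill from the cheapest supplier first.
Vendor E (0.2): use full 1000 → 650 L to go.
Vendor B at 0.5: take 650 of its 1100 → requirement met.
Vendor A, Vendor 3, Vendor 6: unused.
Cost = 1000×0.2 + 650×0.5 = 525.

525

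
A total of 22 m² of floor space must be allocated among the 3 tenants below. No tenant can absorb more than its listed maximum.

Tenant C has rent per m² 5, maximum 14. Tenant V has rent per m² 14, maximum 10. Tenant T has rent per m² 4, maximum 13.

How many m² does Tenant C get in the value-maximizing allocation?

12

Order the tenants by rent per m²: Tenant V 14 > Tenant C 5 > Tenant T 4.
Tenant V: +10 to 10 (cap) → 12 left.
Only 12 left; Tenant C takes them to reach 12.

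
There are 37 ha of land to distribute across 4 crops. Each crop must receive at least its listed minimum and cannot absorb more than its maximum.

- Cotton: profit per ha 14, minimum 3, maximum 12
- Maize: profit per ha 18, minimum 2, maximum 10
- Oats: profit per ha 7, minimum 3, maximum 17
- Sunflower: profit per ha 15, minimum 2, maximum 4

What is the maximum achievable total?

Meeting every minimum uses 3+2+3+2 = 10 ha, leaving 27.
Rank by profit per ha: Maize 18 > Sunflower 15 > Cotton 14 > Oats 7.
Maize: +8 to 10 (cap) — 19 left.
Give Sunflower 2 more to hit its cap of 4 — 17 left.
Give Cotton 9 more to hit its cap of 12 — 8 left.
Oats: +8 (room for 14) → 11. Pool exhausted.
Total = 14×12 + 18×10 + 7×11 + 15×4 = 485.

485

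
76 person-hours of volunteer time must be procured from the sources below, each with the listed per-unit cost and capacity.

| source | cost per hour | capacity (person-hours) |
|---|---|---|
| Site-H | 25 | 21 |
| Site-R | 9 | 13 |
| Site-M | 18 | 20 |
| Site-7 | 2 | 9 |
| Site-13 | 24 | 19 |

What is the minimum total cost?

1326

Use sources in increasing cost order.
Site-7 (2): use full 9 → 67 person-hours to go.
Site-R at 9: take all 13 person-hours → 54 still needed.
Site-M (18): use full 20 → 34 person-hours to go.
Take 19 from Site-13 at 24 → need 15 more.
Site-H (25): take the remaining 15 → done.
Cost = 9×2 + 13×9 + 20×18 + 19×24 + 15×25 = 1326.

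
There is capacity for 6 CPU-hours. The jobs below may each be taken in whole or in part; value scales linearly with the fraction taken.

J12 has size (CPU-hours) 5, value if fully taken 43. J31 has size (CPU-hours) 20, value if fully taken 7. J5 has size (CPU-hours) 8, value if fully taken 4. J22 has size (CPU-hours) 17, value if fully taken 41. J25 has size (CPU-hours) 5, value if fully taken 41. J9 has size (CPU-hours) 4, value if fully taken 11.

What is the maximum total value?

Rank by value-to-size ratio: J12 43/5≈8.6, J25 41/5≈8.2, J9 11/4≈2.75, J22 41/17≈2.41, J5 4/8≈0.5, J31 7/20≈0.35.
J12: take in full, 5 CPU-hours for value 43 ; 1 left.
Only 1 CPU-hours remain; take 1/5 of J25 for value 41×1/5 = 8.2.
Total value = 51.2.

51.2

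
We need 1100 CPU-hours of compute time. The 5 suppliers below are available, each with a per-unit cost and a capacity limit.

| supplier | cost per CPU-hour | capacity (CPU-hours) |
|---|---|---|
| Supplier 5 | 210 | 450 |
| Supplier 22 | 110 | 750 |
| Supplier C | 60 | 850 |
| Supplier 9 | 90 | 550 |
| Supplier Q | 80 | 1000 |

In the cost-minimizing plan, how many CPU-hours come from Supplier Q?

250

Cheapest first:
Supplier C at 60: take all 850 CPU-hours → 250 still needed.
Supplier Q (80): take the remaining 250 → done.
Supplier 9, Supplier 22, Supplier 5: unused.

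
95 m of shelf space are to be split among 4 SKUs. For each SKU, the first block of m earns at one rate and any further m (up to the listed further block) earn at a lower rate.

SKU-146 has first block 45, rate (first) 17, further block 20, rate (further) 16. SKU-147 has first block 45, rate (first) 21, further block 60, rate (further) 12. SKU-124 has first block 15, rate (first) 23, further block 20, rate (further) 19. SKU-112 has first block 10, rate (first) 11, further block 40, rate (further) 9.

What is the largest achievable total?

1925

Treat each block as its own option and order by rate: SKU-124/T1 23 > SKU-147/T1 21 > SKU-124/T2 19 > SKU-146/T1 17 > SKU-146/T2 16 > SKU-147/T2 12 > SKU-112/T1 11 > SKU-112/T2 9.
SKU-124/T1 (23): +15 — 80 left.
Fill SKU-147 T1 block (45 at 21) — 35 left.
SKU-124/T2 (19): +20 — 15 left.
SKU-146/T1: +15 of 45 at 17; pool empty.
Total = 23×15 + 21×45 + 19×20 + 17×15 = 1925.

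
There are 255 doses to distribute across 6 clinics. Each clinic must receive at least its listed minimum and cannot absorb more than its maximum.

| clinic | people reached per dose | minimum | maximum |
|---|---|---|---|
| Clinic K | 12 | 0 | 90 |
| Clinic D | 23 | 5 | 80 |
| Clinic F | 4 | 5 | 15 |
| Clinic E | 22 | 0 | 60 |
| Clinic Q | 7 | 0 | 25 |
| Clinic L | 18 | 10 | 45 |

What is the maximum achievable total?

4770

Meeting every minimum uses 0+5+5+0+0+10 = 20 doses, leaving 235.
Order the clinics by people reached per dose: Clinic D 23 > Clinic E 22 > Clinic L 18 > Clinic K 12 > Clinic Q 7 > Clinic F 4.
Clinic D: +75 to 80 (cap) — 160 left.
Clinic E: +60 to 60 (cap) — 100 left.
Clinic L: +35 to 45 (cap) — 65 left.
Clinic K has room for 90 more but only 65 remain, so it gets 65.
Total = 12×65 + 23×80 + 4×5 + 22×60 + 18×45 = 4770.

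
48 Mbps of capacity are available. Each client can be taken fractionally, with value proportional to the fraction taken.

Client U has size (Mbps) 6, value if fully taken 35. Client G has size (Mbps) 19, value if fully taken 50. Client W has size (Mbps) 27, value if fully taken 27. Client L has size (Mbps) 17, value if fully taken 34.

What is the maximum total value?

Best value per unit of size first: Client U 35/6≈5.83, Client G 50/19≈2.63, Client L 34/17≈2, Client W 27/27≈1.
Take all of Client U (6 Mbps, value 35) ; 42 Mbps left.
Client G: take in full, 19 Mbps for value 50 ; 23 left.
Client L: take in full, 17 Mbps for value 34 ; 6 left.
Only 6 Mbps remain; take 6/27 of Client W for value 27×6/27 = 6.
Total value = 125.

125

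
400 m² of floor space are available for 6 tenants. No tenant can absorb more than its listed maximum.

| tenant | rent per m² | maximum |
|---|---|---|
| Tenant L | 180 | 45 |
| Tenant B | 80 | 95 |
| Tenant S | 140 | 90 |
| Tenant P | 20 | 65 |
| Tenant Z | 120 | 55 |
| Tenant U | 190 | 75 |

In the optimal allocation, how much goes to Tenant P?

Highest rent per m² first: Tenant U 190 > Tenant L 180 > Tenant S 140 > Tenant Z 120 > Tenant B 80 > Tenant P 20.
Tenant U: +75 to 75 (cap) — 325 left.
Tenant L takes 45 to reach its cap of 45 — 280 left.
Tenant S: +90 to 90 (cap) — 190 left.
Tenant Z takes 55 to reach its cap of 55 — 135 left.
Give Tenant B 95 to hit its cap of 95 — 40 left.
Only 40 left; Tenant P takes them to reach 40.

40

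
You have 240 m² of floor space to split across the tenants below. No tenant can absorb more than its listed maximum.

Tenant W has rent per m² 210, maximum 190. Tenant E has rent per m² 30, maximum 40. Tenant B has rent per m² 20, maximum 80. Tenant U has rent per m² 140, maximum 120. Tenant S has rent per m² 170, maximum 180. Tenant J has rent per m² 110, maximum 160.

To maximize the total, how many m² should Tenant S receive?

50

Highest rent per m² first: Tenant W 210 > Tenant S 170 > Tenant U 140 > Tenant J 110 > Tenant E 30 > Tenant B 20.
Tenant W: +190 to 190 (cap) — 50 left.
Only 50 left; Tenant S takes them to reach 50.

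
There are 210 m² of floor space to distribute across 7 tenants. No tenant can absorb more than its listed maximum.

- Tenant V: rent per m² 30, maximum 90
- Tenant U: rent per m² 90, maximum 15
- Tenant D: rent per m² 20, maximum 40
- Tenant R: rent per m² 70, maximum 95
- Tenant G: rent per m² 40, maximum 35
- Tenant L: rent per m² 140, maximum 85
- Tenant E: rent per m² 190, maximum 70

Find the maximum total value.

29350

Rank by rent per m²: Tenant E 190 > Tenant L 140 > Tenant U 90 > Tenant R 70 > Tenant G 40 > Tenant V 30 > Tenant D 20.
Give Tenant E 70 to hit its cap of 70 ; 140 left.
Tenant L: +85 to 85 (cap) ; 55 left.
Give Tenant U 15 to hit its cap of 15 ; 40 left.
Only 40 left; Tenant R takes them to reach 40.
Total = 90×15 + 70×40 + 140×85 + 190×70 = 29350.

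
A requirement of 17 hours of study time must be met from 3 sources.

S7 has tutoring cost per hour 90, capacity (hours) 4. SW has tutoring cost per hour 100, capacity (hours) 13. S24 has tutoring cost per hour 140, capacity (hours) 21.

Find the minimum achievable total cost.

1660

Fill from the cheapest source first.
Take 4 from S7 at 90 → need 13 more.
Take 13 from SW at 100 → need 0 more.
S24: unused.
Cost = 4×90 + 13×100 = 1660.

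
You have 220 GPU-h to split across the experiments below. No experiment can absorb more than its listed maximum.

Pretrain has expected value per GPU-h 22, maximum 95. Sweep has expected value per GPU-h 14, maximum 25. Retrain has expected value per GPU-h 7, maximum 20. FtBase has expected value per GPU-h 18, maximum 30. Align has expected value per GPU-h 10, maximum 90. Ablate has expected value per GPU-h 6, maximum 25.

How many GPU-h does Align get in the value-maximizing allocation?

Highest expected value per GPU-h first: Pretrain 22 > FtBase 18 > Sweep 14 > Align 10 > Retrain 7 > Ablate 6.
Pretrain takes 95 to reach its cap of 95 ; 125 left.
FtBase takes 30 to reach its cap of 30 ; 95 left.
Sweep: +25 to 25 (cap) ; 70 left.
Only 70 left; Align takes them to reach 70.

70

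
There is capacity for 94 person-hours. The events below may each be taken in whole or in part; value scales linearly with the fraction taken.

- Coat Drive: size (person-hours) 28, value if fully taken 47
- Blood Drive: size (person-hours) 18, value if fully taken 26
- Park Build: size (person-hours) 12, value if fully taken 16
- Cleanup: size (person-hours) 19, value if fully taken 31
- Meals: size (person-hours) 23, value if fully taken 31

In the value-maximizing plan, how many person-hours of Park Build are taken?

6

Sort by value density: Coat Drive 47/28≈1.68, Cleanup 31/19≈1.63, Blood Drive 26/18≈1.44, Meals 31/23≈1.35, Park Build 16/12≈1.33.
Coat Drive: take in full, 28 person-hours for value 47 — 66 left.
Take all of Cleanup (19 person-hours, value 31) — 47 person-hours left.
Take all of Blood Drive (18 person-hours, value 26) — 29 person-hours left.
Meals: take in full, 23 person-hours for value 31 — 6 left.
6 person-hours left: a 6/12 share of Park Build gives 16×6/12 = 8.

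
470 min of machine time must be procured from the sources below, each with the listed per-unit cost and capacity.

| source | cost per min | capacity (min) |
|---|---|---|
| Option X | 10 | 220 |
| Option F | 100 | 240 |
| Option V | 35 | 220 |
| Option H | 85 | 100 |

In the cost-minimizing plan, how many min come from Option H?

30

Cheapest first:
Option X (10): use full 220 ; 250 min to go.
Option V at 35: take all 220 min ; 30 still needed.
Take 30 from Option H at 85 to finish.
Option F: unused.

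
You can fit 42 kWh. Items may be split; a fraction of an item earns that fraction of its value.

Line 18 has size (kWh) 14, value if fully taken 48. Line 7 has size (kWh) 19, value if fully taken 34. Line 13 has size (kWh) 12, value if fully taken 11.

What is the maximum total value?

Best value per unit of size first: Line 18 48/14≈3.43, Line 7 34/19≈1.79, Line 13 11/12≈0.917.
Line 18: take in full, 14 kWh for value 48 → 28 left.
Line 7: take in full, 19 kWh for value 34 → 9 left.
Fill the last 9 kWh with part of Line 13: 9/12 of it earns 8.25.
Total value = 90.25.

90.25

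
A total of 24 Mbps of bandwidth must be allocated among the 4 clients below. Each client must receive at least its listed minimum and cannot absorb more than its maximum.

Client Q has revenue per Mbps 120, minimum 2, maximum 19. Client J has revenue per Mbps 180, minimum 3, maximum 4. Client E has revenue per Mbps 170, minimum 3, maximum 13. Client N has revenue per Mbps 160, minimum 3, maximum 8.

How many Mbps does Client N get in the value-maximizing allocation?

5

Meeting every minimum uses 2+3+3+3 = 11 Mbps, leaving 13.
Order the clients by revenue per Mbps: Client J 180 > Client E 170 > Client N 160 > Client Q 120.
Client J: +1 to 4 (cap) → 12 left.
Client E takes 10 more to reach its cap of 13 → 2 left.
Client N: +2 (room for 5) → 5. Pool exhausted.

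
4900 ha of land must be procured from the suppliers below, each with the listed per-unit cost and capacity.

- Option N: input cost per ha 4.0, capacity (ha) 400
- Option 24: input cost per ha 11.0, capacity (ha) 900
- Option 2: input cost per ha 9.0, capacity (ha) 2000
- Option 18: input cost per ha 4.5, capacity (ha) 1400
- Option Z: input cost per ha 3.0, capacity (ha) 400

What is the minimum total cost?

34800

Cheapest first:
Take 400 from Option Z at 3.0 — need 4500 more.
Take 400 from Option N at 4.0 — need 4100 more.
Option 18 (4.5): use full 1400 — 2700 ha to go.
Take 2000 from Option 2 at 9.0 — need 700 more.
Option 24 (11.0): take the remaining 700 — done.
Cost = 400×3.0 + 400×4.0 + 1400×4.5 + 2000×9.0 + 700×11.0 = 34800.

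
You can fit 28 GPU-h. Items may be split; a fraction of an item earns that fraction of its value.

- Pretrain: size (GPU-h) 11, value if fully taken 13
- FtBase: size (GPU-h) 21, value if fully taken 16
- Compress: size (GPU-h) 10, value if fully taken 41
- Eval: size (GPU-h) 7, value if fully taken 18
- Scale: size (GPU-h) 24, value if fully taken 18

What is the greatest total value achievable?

72

Best value per unit of size first: Compress 41/10≈4.1, Eval 18/7≈2.57, Pretrain 13/11≈1.18, FtBase 16/21≈0.762, Scale 18/24≈0.75.
All 10 GPU-h of Compress fit (value 41) ; 18 remain.
Eval: take in full, 7 GPU-h for value 18 ; 11 left.
Pretrain: take in full, 11 GPU-h for value 13 ; 0 left.
Total value = 72.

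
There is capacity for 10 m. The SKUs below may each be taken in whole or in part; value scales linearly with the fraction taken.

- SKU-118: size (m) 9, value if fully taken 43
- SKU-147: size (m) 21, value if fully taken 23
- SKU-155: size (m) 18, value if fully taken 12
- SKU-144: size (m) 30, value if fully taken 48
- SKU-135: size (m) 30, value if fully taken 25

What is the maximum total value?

Best value per unit of size first: SKU-118 43/9≈4.78, SKU-144 48/30≈1.6, SKU-147 23/21≈1.1, SKU-135 25/30≈0.833, SKU-155 12/18≈0.667.
Take all of SKU-118 (9 m, value 43) — 1 m left.
Only 1 m remain; take 1/30 of SKU-144 for value 48×1/30 = 1.6.
Total value = 44.6.

44.6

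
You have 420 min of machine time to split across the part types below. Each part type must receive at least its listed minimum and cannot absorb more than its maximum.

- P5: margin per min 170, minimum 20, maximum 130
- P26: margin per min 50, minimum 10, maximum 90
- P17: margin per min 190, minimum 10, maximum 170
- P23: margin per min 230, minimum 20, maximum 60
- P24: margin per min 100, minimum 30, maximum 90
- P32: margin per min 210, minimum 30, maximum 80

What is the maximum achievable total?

Meeting every minimum uses 20+10+10+20+30+30 = 120 min, leaving 300.
Highest margin per min first: P23 230 > P32 210 > P17 190 > P5 170 > P24 100 > P26 50.
P23 takes 40 more to reach its cap of 60 → 260 left.
P32: +50 to 80 (cap) → 210 left.
P17: +160 to 170 (cap) → 50 left.
P5: +50 (room for 110) → 70. Pool exhausted.
Total = 170×70 + 50×10 + 190×170 + 230×60 + 100×30 + 210×80 = 78300.

78300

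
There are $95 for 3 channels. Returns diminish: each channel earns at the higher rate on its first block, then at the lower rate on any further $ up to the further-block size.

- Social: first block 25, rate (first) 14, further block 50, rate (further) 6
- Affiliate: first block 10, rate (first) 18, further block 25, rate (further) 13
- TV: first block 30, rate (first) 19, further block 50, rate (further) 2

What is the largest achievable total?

1455

Treat each block as its own option and order by rate: TV/tier1 19 > Affiliate/tier1 18 > Social/tier1 14 > Affiliate/tier2 13 > Social/tier2 6 > TV/tier2 2.
TV/tier1 (19): +30 ; 65 left.
Affiliate tier1 at 18: fill all 10 ; 55 left.
Social/tier1 (14): +25 ; 30 left.
Fill Affiliate tier2 block (25 at 13) ; 5 left.
Social tier2 at 6: only 5 left, fill 5.
Total = 19×30 + 18×10 + 14×25 + 13×25 + 6×5 = 1455.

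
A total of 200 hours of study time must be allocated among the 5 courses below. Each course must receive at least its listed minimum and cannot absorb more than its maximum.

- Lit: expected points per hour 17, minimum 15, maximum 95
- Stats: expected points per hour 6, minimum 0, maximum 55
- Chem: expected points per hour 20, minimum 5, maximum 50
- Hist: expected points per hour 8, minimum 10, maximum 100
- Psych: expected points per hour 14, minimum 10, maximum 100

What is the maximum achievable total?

Meeting every minimum uses 15+0+5+10+10 = 40 hours, leaving 160.
Highest expected points per hour first: Chem 20 > Lit 17 > Psych 14 > Hist 8 > Stats 6.
Give Chem 45 more to hit its cap of 50 → 115 left.
Lit: +80 to 95 (cap) → 35 left.
Psych has room for 90 more but only 35 remain, so it gets 45.
Total = 17×95 + 20×50 + 8×10 + 14×45 = 3325.

3325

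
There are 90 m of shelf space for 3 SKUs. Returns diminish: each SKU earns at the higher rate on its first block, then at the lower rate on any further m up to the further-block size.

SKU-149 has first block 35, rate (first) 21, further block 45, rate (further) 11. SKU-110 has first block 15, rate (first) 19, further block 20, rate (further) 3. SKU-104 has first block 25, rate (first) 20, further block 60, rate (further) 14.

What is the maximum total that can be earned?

1730

Treat each block as its own option and order by rate: SKU-149/first 21 > SKU-104/first 20 > SKU-110/first 19 > SKU-104/second 14 > SKU-149/second 11 > SKU-110/second 3.
Fill SKU-149 first block (35 at 21) — 55 left.
Fill SKU-104 first block (25 at 20) — 30 left.
Fill SKU-110 first block (15 at 19) — 15 left.
SKU-104/second: +15 of 60 at 14; pool empty.
Total = 21×35 + 20×25 + 19×15 + 14×15 = 1730.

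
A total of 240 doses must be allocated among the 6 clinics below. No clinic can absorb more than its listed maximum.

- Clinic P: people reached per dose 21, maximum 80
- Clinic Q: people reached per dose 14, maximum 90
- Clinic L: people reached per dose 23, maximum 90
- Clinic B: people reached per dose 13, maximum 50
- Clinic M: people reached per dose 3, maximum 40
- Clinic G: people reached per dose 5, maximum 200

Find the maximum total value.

Order the clinics by people reached per dose: Clinic L 23 > Clinic P 21 > Clinic Q 14 > Clinic B 13 > Clinic G 5 > Clinic M 3.
Give Clinic L 90 to hit its cap of 90 → 150 left.
Clinic P: +80 to 80 (cap) → 70 left.
Clinic Q: +70 (room for 90) → 70. Pool exhausted.
Total = 21×80 + 14×70 + 23×90 = 4730.

4730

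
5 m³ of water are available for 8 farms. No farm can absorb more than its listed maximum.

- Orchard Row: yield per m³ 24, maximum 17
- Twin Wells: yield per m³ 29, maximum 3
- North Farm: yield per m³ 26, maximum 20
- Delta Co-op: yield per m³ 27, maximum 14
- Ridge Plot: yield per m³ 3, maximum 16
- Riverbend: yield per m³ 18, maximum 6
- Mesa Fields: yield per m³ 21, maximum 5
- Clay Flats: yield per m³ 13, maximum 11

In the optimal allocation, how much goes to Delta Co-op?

Rank by yield per m³: Twin Wells 29 > Delta Co-op 27 > North Farm 26 > Orchard Row 24 > Mesa Fields 21 > Riverbend 18 > Clay Flats 13 > Ridge Plot 3.
Twin Wells: +3 to 3 (cap) — 2 left.
Delta Co-op: +2 (room for 14) → 2. Pool exhausted.

2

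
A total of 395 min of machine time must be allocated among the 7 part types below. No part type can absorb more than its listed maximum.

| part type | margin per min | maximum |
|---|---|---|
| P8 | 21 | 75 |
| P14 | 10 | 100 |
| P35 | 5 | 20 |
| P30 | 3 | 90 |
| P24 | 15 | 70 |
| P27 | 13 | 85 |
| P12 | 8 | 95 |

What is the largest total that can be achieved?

Highest margin per min first: P8 21 > P24 15 > P27 13 > P14 10 > P12 8 > P35 5 > P30 3.
P8 takes 75 to reach its cap of 75 — 320 left.
P24 takes 70 to reach its cap of 70 — 250 left.
P27 takes 85 to reach its cap of 85 — 165 left.
P14: +100 to 100 (cap) — 65 left.
P12 has room for 95 but only 65 remain, so it gets 65.
Total = 21×75 + 10×100 + 15×70 + 13×85 + 8×65 = 5250.

5250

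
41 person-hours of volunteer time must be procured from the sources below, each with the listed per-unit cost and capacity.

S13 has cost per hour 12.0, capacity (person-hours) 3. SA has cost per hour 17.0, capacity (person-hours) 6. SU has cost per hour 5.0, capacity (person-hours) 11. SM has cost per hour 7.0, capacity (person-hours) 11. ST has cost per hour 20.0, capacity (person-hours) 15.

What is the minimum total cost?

470

Fill from the cheapest source first.
Take 11 from SU at 5.0 — need 30 more.
Take 11 from SM at 7.0 — need 19 more.
S13 at 12.0: take all 3 person-hours — 16 still needed.
SA at 17.0: take all 6 person-hours — 10 still needed.
ST at 20.0: take 10 of its 15 — requirement met.
Cost = 11×5.0 + 11×7.0 + 3×12.0 + 6×17.0 + 10×20.0 = 470.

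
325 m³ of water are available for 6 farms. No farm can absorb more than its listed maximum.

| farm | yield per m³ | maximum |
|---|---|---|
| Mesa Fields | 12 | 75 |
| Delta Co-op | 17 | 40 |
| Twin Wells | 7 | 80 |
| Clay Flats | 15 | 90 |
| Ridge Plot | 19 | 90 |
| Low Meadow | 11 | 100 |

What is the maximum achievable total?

Order the farms by yield per m³: Ridge Plot 19 > Delta Co-op 17 > Clay Flats 15 > Mesa Fields 12 > Low Meadow 11 > Twin Wells 7.
Ridge Plot takes 90 to reach its cap of 90 ; 235 left.
Delta Co-op takes 40 to reach its cap of 40 ; 195 left.
Clay Flats: +90 to 90 (cap) ; 105 left.
Mesa Fields takes 75 to reach its cap of 75 ; 30 left.
Low Meadow: +30 (room for 100) → 30. Pool exhausted.
Total = 12×75 + 17×40 + 15×90 + 19×90 + 11×30 = 4970.

4970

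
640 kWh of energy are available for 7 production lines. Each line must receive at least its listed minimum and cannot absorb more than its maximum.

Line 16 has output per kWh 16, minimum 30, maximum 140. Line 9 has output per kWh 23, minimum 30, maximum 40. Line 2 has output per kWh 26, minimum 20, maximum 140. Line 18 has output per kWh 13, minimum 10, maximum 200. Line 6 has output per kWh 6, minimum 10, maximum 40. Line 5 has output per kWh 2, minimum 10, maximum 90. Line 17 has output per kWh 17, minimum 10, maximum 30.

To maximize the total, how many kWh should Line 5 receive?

Meeting every minimum uses 30+30+20+10+10+10+10 = 120 kWh, leaving 520.
Order the production lines by output per kWh: Line 2 26 > Line 9 23 > Line 17 17 > Line 16 16 > Line 18 13 > Line 6 6 > Line 5 2.
Line 2 takes 120 more to reach its cap of 140 ; 400 left.
Line 9: +10 to 40 (cap) ; 390 left.
Line 17: +20 to 30 (cap) ; 370 left.
Line 16: +110 to 140 (cap) ; 260 left.
Line 18: +190 to 200 (cap) ; 70 left.
Line 6 takes 30 more to reach its cap of 40 ; 40 left.
Only 40 left; Line 5 takes them to reach 50.

50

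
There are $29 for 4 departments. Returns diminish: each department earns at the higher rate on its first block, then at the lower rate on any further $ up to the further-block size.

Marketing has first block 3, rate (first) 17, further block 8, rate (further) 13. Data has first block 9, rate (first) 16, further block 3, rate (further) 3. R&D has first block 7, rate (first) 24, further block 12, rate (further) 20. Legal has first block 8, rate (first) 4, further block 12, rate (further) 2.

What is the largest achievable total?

571

Rank every tier by rate: R&D/T1 24 > R&D/T2 20 > Marketing/T1 17 > Data/T1 16 > Marketing/T2 13 > Legal/T1 4 > Data/T2 3 > Legal/T2 2.
R&D T1 at 24: fill all 7 → 22 left.
R&D T2 at 20: fill all 12 → 10 left.
Fill Marketing T1 block (3 at 17) → 7 left.
Data T1 at 16: only 7 left, fill 7.
Total = 24×7 + 20×12 + 17×3 + 16×7 = 571.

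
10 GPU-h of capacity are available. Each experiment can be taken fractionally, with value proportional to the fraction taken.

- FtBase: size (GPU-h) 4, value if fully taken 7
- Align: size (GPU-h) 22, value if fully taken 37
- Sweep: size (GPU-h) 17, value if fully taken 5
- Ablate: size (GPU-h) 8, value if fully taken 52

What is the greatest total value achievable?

Rank by value-to-size ratio: Ablate 52/8≈6.5, FtBase 7/4≈1.75, Align 37/22≈1.68, Sweep 5/17≈0.294.
All 8 GPU-h of Ablate fit (value 52) — 2 remain.
Only 2 GPU-h remain; take 2/4 of FtBase for value 7×2/4 = 3.5.
Total value = 55.5.

55.5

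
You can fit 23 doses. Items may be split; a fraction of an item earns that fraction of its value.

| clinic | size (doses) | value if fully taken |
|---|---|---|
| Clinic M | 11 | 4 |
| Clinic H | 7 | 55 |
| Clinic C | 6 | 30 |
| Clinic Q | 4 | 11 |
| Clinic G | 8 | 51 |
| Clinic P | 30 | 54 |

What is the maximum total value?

141.5

Rank by value-to-size ratio: Clinic H 55/7≈7.86, Clinic G 51/8≈6.38, Clinic C 30/6≈5, Clinic Q 11/4≈2.75, Clinic P 54/30≈1.8, Clinic M 4/11≈0.364.
Take all of Clinic H (7 doses, value 55) — 16 doses left.
Take all of Clinic G (8 doses, value 51) — 8 doses left.
Clinic C: take in full, 6 doses for value 30 — 2 left.
2 doses left: a 2/4 share of Clinic Q gives 11×2/4 = 5.5.
Total value = 141.5.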